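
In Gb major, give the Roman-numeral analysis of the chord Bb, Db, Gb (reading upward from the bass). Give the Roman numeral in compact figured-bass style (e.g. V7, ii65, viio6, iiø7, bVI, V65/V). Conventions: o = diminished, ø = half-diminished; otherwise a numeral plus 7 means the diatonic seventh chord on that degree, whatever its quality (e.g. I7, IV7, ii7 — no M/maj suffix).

I6

The pitches Gb-Bb-Db form a major triad rooted on Gb.
Gb is scale degree 1 in Gb major, and a major triad on that degree is written I.
With Bb in the bass the chord is in first inversion, so the figured bass is 6.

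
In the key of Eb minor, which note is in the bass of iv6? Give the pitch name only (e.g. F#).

Cb

iv in Eb minor has root Ab; the chord is Ab-Cb-Eb.
The figure 6 means first inversion — the third is in the bass.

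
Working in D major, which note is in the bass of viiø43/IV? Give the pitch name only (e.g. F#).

The applied chord viiø43/IV is rooted on F#: F#-A-C-E.
The figure 43 means second inversion — the fifth is in the bass.

C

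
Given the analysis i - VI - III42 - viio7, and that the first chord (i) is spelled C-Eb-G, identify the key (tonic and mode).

C minor

The chord Cm is a minor triad rooted on C; its label is i.
If C is scale degree 1 and the mode makes that degree carry a minor triad, the tonic is C and the mode is minor.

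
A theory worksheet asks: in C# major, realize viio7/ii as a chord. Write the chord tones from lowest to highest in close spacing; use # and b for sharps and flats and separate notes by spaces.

C## E# G# B

viio7/ii is a secondary leading-tone chord. The target ii is D# in C# major; the applied chord is rooted a semitone below, on C##.
Building a fully diminished seventh chord on C## gives C##-E#-G#-B.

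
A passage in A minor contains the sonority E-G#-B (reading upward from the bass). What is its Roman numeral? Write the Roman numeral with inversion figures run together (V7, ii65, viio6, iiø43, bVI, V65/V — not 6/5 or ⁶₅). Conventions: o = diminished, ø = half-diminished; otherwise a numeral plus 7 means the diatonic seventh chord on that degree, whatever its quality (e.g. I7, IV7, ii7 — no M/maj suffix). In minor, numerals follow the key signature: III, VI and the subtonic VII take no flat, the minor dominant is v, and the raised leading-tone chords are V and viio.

V

The pitches E-G#-B form a major triad rooted on E.
In A minor, E is the dominant; the diatonic major triad there is V.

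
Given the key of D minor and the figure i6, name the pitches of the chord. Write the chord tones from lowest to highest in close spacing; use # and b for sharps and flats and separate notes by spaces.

In D minor, scale degree 1 is D, and the diatonic chord built there is a minor triad.
That chord is spelled D-F-A.
With the 6 figure the chord is in first inversion; from the bass F upward in close position it reads F-A-D.

F A D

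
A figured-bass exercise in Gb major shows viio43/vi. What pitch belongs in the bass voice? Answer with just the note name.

The applied chord viio43/vi is rooted on D: D-F-Ab-Cb.
The figure 43 means second inversion — the fifth is in the bass.

Ab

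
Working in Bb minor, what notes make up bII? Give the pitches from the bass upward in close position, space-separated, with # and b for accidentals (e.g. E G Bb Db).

Scale degree 2 in Bb minor is C; lowering it a half step gives Cb. bII is the Neapolitan chord — a major triad on the lowered second degree.
So the chord is Cb-Eb-Gb.

Cb Eb Gb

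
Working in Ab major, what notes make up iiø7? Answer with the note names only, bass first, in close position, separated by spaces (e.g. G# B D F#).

Bb Db Fb Ab

Scale degree 2 in Ab major is Bb; here the chord built on it is altered to a half-diminished seventh chord. iiø7 is the half-diminished supertonic seventh, borrowed from the parallel minor.
So the chord is Bb-Db-Fb-Ab, a half-diminished seventh chord.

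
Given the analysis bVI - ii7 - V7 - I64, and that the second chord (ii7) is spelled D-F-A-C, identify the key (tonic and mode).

The anchor chord is a minor seventh chord on D, labeled ii7.
If D is scale degree 2 and the mode makes that degree carry a minor seventh chord, the tonic is C and the mode is major.

C major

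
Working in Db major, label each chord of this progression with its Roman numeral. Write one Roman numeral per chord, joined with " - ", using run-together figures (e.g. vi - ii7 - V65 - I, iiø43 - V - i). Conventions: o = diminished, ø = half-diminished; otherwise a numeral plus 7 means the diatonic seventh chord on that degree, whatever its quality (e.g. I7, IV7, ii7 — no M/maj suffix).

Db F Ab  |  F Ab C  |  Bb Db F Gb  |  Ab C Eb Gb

I - iii - IV65 - V7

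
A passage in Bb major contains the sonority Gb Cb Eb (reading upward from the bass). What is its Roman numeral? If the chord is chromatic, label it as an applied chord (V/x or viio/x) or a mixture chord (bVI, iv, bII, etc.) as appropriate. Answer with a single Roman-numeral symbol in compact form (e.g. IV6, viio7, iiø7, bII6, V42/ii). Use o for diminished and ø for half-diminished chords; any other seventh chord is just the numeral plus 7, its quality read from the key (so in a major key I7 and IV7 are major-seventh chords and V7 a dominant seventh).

Stacked in thirds the chord is Cb-Eb-Gb: a major triad on Cb.
Cb is the lowered second degree of Bb major (diatonic 2 would be C). This is the Neapolitan chord — a major triad on the lowered second degree.
With Gb in the bass the chord is in second inversion, so the figured bass is 64.

bII64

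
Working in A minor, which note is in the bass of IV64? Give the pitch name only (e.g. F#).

IV in A minor has root D; the chord is D-F#-A.
The figure 64 means second inversion — the fifth is in the bass.

A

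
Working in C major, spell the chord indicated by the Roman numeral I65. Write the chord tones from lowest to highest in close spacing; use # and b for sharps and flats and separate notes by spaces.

In C major, the first degree is C, and the diatonic chord built there is a major seventh chord.
That chord is spelled C-E-G-B.
With the 65 figure the chord is in first inversion; from the bass E upward in close position it reads E-G-B-C.

E G B C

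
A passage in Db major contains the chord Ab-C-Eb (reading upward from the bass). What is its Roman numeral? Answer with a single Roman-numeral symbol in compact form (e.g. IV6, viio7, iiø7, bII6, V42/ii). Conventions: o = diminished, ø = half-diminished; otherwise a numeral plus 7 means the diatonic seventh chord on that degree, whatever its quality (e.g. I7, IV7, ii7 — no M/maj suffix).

V

The pitches Ab-C-Eb form a major triad rooted on Ab.
In Db major, Ab is the dominant; the diatonic major triad there is V.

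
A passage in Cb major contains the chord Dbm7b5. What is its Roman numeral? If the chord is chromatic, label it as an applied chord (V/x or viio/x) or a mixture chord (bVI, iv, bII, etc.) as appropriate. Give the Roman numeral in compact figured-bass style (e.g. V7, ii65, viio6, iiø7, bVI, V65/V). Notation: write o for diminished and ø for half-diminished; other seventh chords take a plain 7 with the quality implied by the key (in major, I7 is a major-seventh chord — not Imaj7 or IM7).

Stacked in thirds the chord is Db-Fb-Abb-Cb: a half-diminished seventh chord on Db.
Db is the second degree of Cb major. This is the half-diminished supertonic seventh, borrowed from the parallel minor.

iiø7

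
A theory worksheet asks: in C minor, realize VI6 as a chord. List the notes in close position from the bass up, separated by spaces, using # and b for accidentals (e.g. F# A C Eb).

C Eb Ab

The numeral's case and figure indicate a major triad. In C minor its root, scale degree 6, is Ab.
That chord is spelled Ab-C-Eb.
The figured bass 6 indicates first inversion, placing the third (C) in the bass: C-Eb-Ab.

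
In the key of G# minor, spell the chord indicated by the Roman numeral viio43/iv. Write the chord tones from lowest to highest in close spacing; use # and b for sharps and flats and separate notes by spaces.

F# A B# D#

viio43/iv is a secondary leading-tone chord. The target iv is C# in G# minor; the applied chord is rooted a semitone below, on B#.
Building a fully diminished seventh chord on B# gives B#-D#-F#-A.
With the 43 figure the chord is in second inversion; from the bass F# upward in close position it reads F#-A-B#-D#.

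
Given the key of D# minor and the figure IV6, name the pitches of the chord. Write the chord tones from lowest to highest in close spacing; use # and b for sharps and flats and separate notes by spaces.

B# D# G#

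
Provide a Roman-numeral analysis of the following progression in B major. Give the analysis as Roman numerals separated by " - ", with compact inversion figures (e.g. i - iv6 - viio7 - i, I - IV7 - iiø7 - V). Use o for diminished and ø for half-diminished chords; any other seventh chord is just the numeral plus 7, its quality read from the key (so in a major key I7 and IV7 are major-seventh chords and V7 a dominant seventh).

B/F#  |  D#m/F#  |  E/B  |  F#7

I64 - iii6 - IV64 - V7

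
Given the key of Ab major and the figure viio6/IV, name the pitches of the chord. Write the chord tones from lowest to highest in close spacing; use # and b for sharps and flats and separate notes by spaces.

Eb Gb C

viio6/IV is a secondary leading-tone chord. The target IV is Db in Ab major; the applied chord is rooted a semitone below, on C.
Building a diminished triad on C gives C-Eb-Gb.
The figured bass 6 indicates first inversion, placing the third (Eb) in the bass: Eb-Gb-C.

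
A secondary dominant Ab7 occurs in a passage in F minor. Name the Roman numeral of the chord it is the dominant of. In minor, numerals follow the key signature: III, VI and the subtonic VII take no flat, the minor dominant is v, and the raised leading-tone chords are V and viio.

The chord is a dominant seventh chord on Ab.
A dominant resolves down a perfect fifth: Ab → Db. In F minor, Db is scale degree 6, i.e. VI.

VI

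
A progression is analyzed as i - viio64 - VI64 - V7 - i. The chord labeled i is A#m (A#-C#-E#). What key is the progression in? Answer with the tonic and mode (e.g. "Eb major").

The chord A#m is a minor triad rooted on A#; its label is i.
If A# is scale degree 1 and the mode makes that degree carry a minor triad, the tonic is A# and the mode is minor.

A# minor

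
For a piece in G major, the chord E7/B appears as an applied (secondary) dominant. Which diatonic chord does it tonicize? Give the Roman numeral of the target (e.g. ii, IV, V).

ii

The chord is a dominant seventh chord on E.
A dominant resolves down a perfect fifth: E → A. In G major, A is scale degree 2, i.e. ii.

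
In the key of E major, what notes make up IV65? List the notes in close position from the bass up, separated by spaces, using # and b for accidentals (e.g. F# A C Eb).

C# E G# A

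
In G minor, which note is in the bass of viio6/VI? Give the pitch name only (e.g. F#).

F

The applied chord viio6/VI is rooted on D: D-F-Ab.
The figure 6 means first inversion — the third is in the bass.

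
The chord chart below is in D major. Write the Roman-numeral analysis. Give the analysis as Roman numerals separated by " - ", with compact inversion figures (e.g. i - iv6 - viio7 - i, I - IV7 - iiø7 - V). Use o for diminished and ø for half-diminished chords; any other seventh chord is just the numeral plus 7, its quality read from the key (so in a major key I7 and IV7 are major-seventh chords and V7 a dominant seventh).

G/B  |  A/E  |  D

G/B: major triad on G = scale degree 4 → IV6.
A/E: major triad on A = scale degree 5 → V64.
D: major triad on D = scale degree 1 → I.

IV6 - V64 - I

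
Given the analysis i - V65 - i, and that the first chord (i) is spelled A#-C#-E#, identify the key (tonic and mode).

A# minor

The anchor chord is a minor triad on A#, labeled i.
If A# is scale degree 1 and the mode makes that degree carry a minor triad, the tonic is A# and the mode is minor.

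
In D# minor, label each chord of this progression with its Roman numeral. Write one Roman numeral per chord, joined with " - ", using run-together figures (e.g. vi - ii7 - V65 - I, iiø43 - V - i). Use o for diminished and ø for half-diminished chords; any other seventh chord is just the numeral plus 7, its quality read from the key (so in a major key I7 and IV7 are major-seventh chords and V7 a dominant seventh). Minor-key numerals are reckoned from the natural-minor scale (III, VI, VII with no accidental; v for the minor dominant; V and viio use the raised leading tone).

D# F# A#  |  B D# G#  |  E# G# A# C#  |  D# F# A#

D#-F#-A#: root D# is the tonic; minor triad there is i.
B-D#-G#: minor triad on G# = scale degree 4 → iv6.
E#-G#-A#-C#: root A# is the dominant; minor seventh chord there is v43.
D#-F#-A#: root D# is the tonic; minor triad there is i.

i - iv6 - v43 - i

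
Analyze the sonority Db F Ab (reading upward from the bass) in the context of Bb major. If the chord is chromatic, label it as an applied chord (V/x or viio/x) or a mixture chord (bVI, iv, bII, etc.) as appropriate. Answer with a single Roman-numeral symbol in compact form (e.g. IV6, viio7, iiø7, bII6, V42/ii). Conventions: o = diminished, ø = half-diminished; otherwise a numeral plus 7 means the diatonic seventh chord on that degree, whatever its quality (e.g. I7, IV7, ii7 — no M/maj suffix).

Stacked in thirds the chord is Db-F-Ab: a major triad on Db.
Db is the lowered third degree of Bb major (diatonic 3 would be D). This is a major triad on the lowered third degree, borrowed from the parallel minor.

bIII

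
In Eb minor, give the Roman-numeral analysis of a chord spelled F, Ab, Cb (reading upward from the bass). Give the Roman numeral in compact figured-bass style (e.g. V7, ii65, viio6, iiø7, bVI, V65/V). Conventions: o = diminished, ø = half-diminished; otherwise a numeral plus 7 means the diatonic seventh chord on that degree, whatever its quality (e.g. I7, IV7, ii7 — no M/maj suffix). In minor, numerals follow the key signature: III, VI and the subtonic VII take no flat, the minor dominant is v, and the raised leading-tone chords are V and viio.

iio

Stacked in thirds the chord is F-Ab-Cb: a diminished triad on F.
In Eb minor, F is the supertonic; the diatonic diminished triad there is iio.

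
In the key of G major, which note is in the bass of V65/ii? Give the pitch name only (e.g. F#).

The applied chord V65/ii is rooted on E: E-G#-B-D.
The figure 65 means first inversion — the third is in the bass.

G#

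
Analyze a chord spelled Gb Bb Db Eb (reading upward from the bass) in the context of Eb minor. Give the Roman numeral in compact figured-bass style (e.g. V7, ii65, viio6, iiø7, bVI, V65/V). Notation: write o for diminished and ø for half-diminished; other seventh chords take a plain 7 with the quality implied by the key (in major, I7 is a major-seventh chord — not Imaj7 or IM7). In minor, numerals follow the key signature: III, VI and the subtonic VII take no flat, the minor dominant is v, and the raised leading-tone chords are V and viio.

The pitches Eb-Gb-Bb-Db form a minor seventh chord rooted on Eb.
Eb is scale degree 1 in Eb minor, and a minor seventh chord on that degree is written i7.
With Gb in the bass the chord is in first inversion, so the figured bass is 65.

i65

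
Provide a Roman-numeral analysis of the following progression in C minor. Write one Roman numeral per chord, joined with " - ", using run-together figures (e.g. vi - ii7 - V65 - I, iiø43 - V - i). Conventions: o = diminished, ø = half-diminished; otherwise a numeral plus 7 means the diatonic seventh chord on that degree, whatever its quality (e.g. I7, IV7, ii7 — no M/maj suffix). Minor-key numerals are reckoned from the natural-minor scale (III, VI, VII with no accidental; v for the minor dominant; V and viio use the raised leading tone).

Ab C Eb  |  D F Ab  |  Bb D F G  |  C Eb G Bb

VI - iio - v65 - i7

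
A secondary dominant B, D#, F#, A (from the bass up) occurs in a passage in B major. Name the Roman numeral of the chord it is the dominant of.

IV

The chord is a dominant seventh chord on B.
A dominant resolves down a perfect fifth: B → E. In B major, E is scale degree 4, i.e. IV.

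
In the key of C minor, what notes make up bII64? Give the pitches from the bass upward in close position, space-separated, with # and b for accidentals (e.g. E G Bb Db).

Ab Db F

bII64 is the Neapolitan chord — a major triad on the lowered second degree. In C minor that root is Db.
So the chord is Db-F-Ab.
With the 64 figure the chord is in second inversion; from the bass Ab upward in close position it reads Ab-Db-F.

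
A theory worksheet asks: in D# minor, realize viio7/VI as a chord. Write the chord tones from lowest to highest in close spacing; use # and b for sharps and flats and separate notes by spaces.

viio7/VI is a secondary leading-tone chord. The target VI is B in D# minor; the applied chord is rooted a semitone below, on A#.
Building a fully diminished seventh chord on A# gives A#-C#-E-G.

A# C# E G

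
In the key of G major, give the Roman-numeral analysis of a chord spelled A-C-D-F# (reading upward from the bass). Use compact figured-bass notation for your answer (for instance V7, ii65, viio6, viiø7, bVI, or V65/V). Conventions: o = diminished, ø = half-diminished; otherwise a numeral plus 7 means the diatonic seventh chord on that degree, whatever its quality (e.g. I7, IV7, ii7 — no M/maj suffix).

V43

The pitches D-F#-A-C form a dominant seventh chord rooted on D.
In G major, D is the dominant; the diatonic dominant seventh chord there is V7.
With A in the bass the chord is in second inversion, so the figured bass is 43.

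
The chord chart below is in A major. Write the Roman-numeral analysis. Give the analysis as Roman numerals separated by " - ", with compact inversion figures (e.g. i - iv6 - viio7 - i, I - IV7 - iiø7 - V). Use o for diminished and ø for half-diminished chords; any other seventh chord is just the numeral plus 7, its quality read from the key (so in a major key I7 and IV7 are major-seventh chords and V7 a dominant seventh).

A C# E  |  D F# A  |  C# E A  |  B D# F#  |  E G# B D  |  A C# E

I - IV - I6 - V/V - V7 - I

A-C#-E has root A, degree 1 in A major, so I.
D-F#-A: root D is the subdominant; major triad there is IV.
C#-E-A: root A is the tonic; major triad there is I6.
B-D#-F#: a major triad on B, the applied dominant of V → V/V.
E-G#-B-D: root E is the dominant; dominant seventh chord there is V7.
A-C#-E: root A is the tonic; major triad there is I.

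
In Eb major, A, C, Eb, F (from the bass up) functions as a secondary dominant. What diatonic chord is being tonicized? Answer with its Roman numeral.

The chord is a dominant seventh chord on F.
A dominant resolves down a perfect fifth: F → Bb. In Eb major, Bb is scale degree 5, i.e. V.

V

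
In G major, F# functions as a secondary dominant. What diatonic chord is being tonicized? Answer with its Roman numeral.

The chord is a major triad on F#.
A dominant resolves down a perfect fifth: F# → B. In G major, B is scale degree 3, i.e. iii.

iii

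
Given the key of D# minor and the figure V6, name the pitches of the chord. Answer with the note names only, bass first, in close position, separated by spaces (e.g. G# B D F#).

C## E# A#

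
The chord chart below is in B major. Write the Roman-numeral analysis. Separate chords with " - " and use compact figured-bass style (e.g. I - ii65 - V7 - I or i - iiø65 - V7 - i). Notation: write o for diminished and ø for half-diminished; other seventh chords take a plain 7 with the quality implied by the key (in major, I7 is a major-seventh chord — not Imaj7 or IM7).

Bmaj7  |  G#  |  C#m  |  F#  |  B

I7 - V/ii - ii - V - I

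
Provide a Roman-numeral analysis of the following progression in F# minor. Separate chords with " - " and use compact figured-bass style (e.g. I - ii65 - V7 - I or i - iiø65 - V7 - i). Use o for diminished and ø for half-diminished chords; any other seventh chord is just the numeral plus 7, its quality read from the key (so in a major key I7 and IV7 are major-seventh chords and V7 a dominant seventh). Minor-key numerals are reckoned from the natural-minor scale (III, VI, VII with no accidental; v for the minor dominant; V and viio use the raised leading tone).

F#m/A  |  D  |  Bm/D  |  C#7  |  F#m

i6 - VI - iv6 - V7 - i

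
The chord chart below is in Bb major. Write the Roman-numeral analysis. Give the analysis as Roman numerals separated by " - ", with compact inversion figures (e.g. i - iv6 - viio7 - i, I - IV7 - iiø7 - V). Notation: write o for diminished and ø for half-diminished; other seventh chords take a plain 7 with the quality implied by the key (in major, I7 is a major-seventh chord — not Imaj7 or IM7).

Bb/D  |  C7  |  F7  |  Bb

I6 - V7/V - V7 - I

Bb/D: root Bb is the tonic; major triad there is I6.
C7 is the secondary dominant of V (dominant seventh chord on C): V7/V.
F7: root F is the dominant; dominant seventh chord there is V7.
Bb: major triad on Bb = scale degree 1 → I.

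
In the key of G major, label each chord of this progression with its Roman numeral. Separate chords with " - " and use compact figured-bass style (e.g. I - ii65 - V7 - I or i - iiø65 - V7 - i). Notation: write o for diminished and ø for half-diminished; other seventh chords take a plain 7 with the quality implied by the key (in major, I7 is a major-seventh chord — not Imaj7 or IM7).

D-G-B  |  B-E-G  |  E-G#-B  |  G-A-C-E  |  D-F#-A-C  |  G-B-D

I64 - vi64 - V/ii - ii42 - V7 - I

D-G-B has root G, degree 1 in G major, so I64.
B-E-G: root E is the submediant; minor triad there is vi64.
E-G#-B: chromatic; E is V of ii, so V/ii.
G-A-C-E: minor seventh chord on A = scale degree 2 → ii42.
D-F#-A-C has root D, degree 5 in G major, so V7.
G-B-D has root G, degree 1 in G major, so I.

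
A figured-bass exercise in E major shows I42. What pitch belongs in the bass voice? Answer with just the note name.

I in E major has root E; the chord is E-G#-B-D#.
The figure 42 means third inversion — the seventh is in the bass.

D#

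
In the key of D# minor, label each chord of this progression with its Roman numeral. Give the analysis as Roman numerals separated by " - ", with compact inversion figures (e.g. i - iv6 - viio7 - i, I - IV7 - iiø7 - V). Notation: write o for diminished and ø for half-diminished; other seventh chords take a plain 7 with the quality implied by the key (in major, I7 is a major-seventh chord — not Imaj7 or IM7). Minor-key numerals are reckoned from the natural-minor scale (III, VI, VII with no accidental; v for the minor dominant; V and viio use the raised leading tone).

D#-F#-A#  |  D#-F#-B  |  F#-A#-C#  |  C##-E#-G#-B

D#-F#-A#: minor triad on D# = scale degree 1 → i.
D#-F#-B has root B, degree 6 in D# minor, so VI6.
F#-A#-C# has root F#, degree 3 in D# minor, so III.
C##-E#-G#-B: fully diminished seventh chord on C## = scale degree 7 → viio7.

i - VI6 - III - viio7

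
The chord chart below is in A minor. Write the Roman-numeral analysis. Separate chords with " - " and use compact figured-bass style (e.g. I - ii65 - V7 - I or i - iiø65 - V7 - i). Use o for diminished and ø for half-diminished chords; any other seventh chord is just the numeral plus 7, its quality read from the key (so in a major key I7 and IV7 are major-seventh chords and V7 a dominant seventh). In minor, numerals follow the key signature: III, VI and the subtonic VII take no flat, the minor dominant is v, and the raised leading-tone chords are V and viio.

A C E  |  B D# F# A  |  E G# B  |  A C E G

i - V7/V - V - i7

A-C-E: root A is the tonic; minor triad there is i.
B-D#-F#-A: a dominant seventh chord on B, the applied dominant of V → V7/V.
E-G#-B: major triad on E = scale degree 5 → V.
A-C-E-G has root A, degree 1 in A minor, so i7.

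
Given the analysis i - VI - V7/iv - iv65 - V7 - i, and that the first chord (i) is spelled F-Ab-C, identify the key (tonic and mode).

F minor

The anchor chord is a minor triad on F, labeled i.
If F is scale degree 1 and the mode makes that degree carry a minor triad, the tonic is F and the mode is minor.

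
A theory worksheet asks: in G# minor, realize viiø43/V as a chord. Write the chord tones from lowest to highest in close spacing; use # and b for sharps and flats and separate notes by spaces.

G# B# C## E#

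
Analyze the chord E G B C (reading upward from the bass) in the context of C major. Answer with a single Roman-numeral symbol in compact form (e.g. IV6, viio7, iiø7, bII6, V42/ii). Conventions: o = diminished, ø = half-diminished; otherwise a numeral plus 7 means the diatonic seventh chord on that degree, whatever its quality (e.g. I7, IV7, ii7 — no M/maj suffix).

The pitches C-E-G-B form a major seventh chord rooted on C.
C is scale degree 1 in C major, and a major seventh chord on that degree is written I7.
With E in the bass the chord is in first inversion, so the figured bass is 65.

I65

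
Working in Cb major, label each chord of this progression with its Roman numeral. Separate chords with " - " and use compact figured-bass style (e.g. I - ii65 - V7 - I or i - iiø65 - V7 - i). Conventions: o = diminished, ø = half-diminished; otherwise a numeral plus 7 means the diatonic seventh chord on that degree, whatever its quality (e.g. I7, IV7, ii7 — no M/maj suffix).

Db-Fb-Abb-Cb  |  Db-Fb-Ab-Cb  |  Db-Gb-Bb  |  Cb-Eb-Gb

iiø7 - ii7 - V64 - I

Db-Fb-Abb-Cb: half-diminished seventh chord on Db — chromatic; iiø7 (borrowed from the parallel minor).
Db-Fb-Ab-Cb: root Db is the supertonic; minor seventh chord there is ii7.
Db-Gb-Bb: major triad on Gb = scale degree 5 → V64.
Cb-Eb-Gb has root Cb, degree 1 in Cb major, so I.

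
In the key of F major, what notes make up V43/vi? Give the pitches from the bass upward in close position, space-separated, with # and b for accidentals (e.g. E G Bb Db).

The slash means an applied dominant: we want the dominant of vi. In F major, vi is D minor, and its dominant is built on A.
Building a dominant seventh chord on A gives A-C#-E-G.
With the 43 figure the chord is in second inversion; from the bass E upward in close position it reads E-G-A-C#.

E G A C#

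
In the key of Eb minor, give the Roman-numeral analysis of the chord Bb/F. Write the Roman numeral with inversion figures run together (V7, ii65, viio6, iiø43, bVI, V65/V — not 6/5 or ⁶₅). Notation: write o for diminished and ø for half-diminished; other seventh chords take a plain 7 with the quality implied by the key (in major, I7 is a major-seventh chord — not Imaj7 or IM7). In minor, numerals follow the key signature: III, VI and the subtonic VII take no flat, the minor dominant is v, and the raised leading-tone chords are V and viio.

Stacked in thirds the chord is Bb-D-F: a major triad on Bb.
In Eb minor, Bb is the dominant; the diatonic major triad there is V.
With F in the bass the chord is in second inversion, so the figured bass is 64.

V64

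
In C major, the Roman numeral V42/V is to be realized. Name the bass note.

The applied chord V42/V is rooted on D: D-F#-A-C.
The figure 42 means third inversion — the seventh is in the bass.

C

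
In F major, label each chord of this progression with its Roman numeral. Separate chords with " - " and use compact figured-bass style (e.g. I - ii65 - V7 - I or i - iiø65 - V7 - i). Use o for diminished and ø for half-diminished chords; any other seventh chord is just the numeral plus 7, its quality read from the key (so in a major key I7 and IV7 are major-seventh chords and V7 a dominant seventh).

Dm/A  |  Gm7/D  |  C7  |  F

Dm/A has root D, degree 6 in F major, so vi64.
Gm7/D: root G is the supertonic; minor seventh chord there is ii43.
C7: root C is the dominant; dominant seventh chord there is V7.
F: root F is the tonic; major triad there is I.

vi64 - ii43 - V7 - I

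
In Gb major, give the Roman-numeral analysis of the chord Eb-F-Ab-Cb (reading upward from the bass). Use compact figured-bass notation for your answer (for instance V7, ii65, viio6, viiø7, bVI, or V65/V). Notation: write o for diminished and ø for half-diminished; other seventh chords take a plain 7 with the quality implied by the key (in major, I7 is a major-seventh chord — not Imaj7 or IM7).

Stacked in thirds the chord is F-Ab-Cb-Eb: a half-diminished seventh chord on F.
F is scale degree 7 in Gb major, and a half-diminished seventh chord on that degree is written viiø7.
With Eb in the bass the chord is in third inversion, so the figured bass is 42.

viiø42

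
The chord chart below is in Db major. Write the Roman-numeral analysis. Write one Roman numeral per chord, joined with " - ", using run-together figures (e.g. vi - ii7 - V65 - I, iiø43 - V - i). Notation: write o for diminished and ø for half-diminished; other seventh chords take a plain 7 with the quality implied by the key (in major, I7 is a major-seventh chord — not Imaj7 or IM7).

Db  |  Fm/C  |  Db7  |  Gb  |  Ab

I - iii64 - V7/IV - IV - V

Db: major triad on Db = scale degree 1 → I.
Fm/C has root F, degree 3 in Db major, so iii64.
Db7: a dominant seventh chord on Db, the applied dominant of IV → V7/IV.
Gb has root Gb, degree 4 in Db major, so IV.
Ab: major triad on Ab = scale degree 5 → V.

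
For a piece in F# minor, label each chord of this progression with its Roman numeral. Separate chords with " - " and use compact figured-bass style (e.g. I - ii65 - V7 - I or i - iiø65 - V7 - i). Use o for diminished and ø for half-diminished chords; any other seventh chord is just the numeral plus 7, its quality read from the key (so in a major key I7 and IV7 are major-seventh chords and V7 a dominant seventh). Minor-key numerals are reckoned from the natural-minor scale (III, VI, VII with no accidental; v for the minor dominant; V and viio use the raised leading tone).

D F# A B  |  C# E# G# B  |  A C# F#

iv65 - V7 - i6

D-F#-A-B: root B is the subdominant; minor seventh chord there is iv65.
C#-E#-G#-B: dominant seventh chord on C# = scale degree 5 → V7.
A-C#-F#: root F# is the tonic; minor triad there is i6.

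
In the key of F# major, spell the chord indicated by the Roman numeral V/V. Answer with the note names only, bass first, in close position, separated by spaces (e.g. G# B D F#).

V/V is a secondary dominant — the dominant triad of V. V in F# major is C#, so the applied chord's root is G#, a perfect fifth above.
Building a major triad on G# gives G#-B#-D#.

G# B# D#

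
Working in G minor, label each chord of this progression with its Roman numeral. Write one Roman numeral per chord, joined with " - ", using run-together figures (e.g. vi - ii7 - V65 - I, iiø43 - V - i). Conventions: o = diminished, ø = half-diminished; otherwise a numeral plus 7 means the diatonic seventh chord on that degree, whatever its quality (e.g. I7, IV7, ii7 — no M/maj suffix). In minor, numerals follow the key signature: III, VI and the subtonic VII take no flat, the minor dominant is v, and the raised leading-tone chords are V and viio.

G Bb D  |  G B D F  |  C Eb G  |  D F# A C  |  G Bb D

i - V7/iv - iv - V7 - i

G-Bb-D: root G is the tonic; minor triad there is i.
G-B-D-F: a dominant seventh chord on G, the applied dominant of iv → V7/iv.
C-Eb-G: root C is the subdominant; minor triad there is iv.
D-F#-A-C: root D is the dominant; dominant seventh chord there is V7.
G-Bb-D: minor triad on G = scale degree 1 → i.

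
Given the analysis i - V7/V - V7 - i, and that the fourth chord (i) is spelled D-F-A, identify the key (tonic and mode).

i is given as D-F-A — a minor triad with root D.
If D is scale degree 1 and the mode makes that degree carry a minor triad, the tonic is D and the mode is minor.

D minor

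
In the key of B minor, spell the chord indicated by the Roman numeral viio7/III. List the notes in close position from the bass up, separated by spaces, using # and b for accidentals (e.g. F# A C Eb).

C# E G Bb

The slash marks an applied leading-tone chord: viio of III. In B minor, III is D, so the leading tone to it is C#, a half step below.
Building a fully diminished seventh chord on C# gives C#-E-G-Bb.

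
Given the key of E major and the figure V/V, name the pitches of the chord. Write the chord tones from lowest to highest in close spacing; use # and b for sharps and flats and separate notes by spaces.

V/V is a secondary dominant — the dominant triad of V. V in E major is B, so the applied chord's root is F#, a perfect fifth above.
Building a major triad on F# gives F#-A#-C#.

F# A# C#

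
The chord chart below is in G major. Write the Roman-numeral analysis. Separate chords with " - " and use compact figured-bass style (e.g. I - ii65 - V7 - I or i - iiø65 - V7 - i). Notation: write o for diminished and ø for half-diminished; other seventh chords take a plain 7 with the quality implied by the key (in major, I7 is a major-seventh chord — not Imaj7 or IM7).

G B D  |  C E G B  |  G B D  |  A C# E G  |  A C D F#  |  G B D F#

I - IV7 - I - V7/V - V43 - I7

G-B-D: root G is the tonic; major triad there is I.
C-E-G-B: major seventh chord on C = scale degree 4 → IV7.
G-B-D has root G, degree 1 in G major, so I.
A-C#-E-G: chromatic; A is V of V, so V7/V.
A-C-D-F#: root D is the dominant; dominant seventh chord there is V43.
G-B-D-F#: root G is the tonic; major seventh chord there is I7.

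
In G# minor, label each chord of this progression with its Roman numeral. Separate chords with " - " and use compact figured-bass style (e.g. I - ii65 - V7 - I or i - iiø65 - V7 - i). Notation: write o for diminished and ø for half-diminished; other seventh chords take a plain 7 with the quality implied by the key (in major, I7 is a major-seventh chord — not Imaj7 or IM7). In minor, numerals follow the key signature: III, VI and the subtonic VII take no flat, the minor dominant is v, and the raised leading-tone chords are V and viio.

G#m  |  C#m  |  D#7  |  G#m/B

G#m has root G#, degree 1 in G# minor, so i.
C#m: root C# is the subdominant; minor triad there is iv.
D#7: dominant seventh chord on D# = scale degree 5 → V7.
G#m/B: minor triad on G# = scale degree 1 → i6.

i - iv - V7 - i6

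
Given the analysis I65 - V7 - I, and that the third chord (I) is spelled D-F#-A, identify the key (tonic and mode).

D major

The anchor chord is a major triad on D, labeled I.
If D is scale degree 1 and the mode makes that degree carry a major triad, the tonic is D and the mode is major.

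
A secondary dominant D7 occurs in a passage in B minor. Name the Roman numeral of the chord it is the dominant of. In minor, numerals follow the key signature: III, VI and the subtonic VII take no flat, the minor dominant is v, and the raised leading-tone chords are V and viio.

The chord is a dominant seventh chord on D.
A dominant resolves down a perfect fifth: D → G. In B minor, G is scale degree 6, i.e. VI.

VI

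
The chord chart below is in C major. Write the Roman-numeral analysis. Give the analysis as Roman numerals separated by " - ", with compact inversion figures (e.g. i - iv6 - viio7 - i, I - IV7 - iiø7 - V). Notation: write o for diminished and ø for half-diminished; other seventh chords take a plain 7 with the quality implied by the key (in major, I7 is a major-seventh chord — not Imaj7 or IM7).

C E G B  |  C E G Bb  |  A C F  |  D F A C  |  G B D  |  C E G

C-E-G-B: major seventh chord on C = scale degree 1 → I7.
C-E-G-Bb: chromatic; C is V of IV, so V7/IV.
A-C-F has root F, degree 4 in C major, so IV6.
D-F-A-C: minor seventh chord on D = scale degree 2 → ii7.
G-B-D: root G is the dominant; major triad there is V.
C-E-G: root C is the tonic; major triad there is I.

I7 - V7/IV - IV6 - ii7 - V - I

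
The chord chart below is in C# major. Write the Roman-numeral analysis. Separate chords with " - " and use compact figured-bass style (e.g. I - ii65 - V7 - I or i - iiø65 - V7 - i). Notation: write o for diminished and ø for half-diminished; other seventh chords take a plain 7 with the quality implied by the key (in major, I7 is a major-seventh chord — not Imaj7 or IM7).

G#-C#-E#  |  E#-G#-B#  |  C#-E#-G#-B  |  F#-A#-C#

I64 - iii - V7/IV - IV

G#-C#-E# has root C#, degree 1 in C# major, so I64.
E#-G#-B#: minor triad on E# = scale degree 3 → iii.
C#-E#-G#-B: chromatic; C# is V of IV, so V7/IV.
F#-A#-C# has root F#, degree 4 in C# major, so IV.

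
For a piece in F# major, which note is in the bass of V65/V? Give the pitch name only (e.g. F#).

B#

The applied chord V65/V is rooted on G#: G#-B#-D#-F#.
The figure 65 means first inversion — the third is in the bass.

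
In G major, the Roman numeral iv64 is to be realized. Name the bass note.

G

iv in G major has root C; the chord is C-Eb-G.
The figure 64 means second inversion — the fifth is in the bass.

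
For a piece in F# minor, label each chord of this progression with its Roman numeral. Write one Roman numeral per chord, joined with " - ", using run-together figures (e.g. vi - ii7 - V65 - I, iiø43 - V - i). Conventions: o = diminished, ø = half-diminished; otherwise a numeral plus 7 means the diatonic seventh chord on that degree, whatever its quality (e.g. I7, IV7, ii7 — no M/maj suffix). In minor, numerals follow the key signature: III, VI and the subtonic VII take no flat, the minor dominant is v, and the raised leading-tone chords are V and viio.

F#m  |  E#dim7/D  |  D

i - viio42 - VI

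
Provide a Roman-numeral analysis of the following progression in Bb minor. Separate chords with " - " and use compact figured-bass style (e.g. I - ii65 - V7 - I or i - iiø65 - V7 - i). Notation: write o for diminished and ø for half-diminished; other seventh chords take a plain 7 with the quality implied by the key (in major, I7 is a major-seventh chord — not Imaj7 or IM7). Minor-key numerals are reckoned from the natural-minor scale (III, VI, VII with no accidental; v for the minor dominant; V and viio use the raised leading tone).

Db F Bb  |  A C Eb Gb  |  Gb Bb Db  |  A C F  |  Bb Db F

Db-F-Bb: minor triad on Bb = scale degree 1 → i6.
A-C-Eb-Gb: root A is the leading tone; fully diminished seventh chord there is viio7.
Gb-Bb-Db: root Gb is the submediant; major triad there is VI.
A-C-F: root F is the dominant; major triad there is V6.
Bb-Db-F: root Bb is the tonic; minor triad there is i.

i6 - viio7 - VI - V6 - i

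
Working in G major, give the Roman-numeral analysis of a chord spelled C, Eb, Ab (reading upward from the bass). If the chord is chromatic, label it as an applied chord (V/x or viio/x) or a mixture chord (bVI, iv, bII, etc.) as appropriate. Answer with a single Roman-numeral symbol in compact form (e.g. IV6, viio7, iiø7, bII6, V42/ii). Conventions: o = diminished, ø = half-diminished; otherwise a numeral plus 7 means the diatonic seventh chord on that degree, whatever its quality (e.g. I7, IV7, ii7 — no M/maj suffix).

bII6

The pitches Ab-C-Eb form a major triad rooted on Ab.
Ab is the lowered second degree of G major (diatonic 2 would be A). This is the Neapolitan sixth — a major triad on the lowered second degree, here in its customary first inversion.
With C in the bass the chord is in first inversion, so the figured bass is 6.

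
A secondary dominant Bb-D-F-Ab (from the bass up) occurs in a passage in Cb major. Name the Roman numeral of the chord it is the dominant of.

The chord is a dominant seventh chord on Bb.
A dominant resolves down a perfect fifth: Bb → Eb. In Cb major, Eb is scale degree 3, i.e. iii.

iii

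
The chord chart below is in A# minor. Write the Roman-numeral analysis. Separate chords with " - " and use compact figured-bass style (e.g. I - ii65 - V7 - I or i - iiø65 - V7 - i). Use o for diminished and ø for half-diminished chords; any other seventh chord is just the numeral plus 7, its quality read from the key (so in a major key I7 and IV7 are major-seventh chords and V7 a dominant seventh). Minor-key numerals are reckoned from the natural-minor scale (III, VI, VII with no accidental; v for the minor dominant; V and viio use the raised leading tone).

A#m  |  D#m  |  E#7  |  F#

A#m: minor triad on A# = scale degree 1 → i.
D#m has root D#, degree 4 in A# minor, so iv.
E#7 has root E#, degree 5 in A# minor, so V7.
F#: root F# is the submediant; major triad there is VI.

i - iv - V7 - VI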